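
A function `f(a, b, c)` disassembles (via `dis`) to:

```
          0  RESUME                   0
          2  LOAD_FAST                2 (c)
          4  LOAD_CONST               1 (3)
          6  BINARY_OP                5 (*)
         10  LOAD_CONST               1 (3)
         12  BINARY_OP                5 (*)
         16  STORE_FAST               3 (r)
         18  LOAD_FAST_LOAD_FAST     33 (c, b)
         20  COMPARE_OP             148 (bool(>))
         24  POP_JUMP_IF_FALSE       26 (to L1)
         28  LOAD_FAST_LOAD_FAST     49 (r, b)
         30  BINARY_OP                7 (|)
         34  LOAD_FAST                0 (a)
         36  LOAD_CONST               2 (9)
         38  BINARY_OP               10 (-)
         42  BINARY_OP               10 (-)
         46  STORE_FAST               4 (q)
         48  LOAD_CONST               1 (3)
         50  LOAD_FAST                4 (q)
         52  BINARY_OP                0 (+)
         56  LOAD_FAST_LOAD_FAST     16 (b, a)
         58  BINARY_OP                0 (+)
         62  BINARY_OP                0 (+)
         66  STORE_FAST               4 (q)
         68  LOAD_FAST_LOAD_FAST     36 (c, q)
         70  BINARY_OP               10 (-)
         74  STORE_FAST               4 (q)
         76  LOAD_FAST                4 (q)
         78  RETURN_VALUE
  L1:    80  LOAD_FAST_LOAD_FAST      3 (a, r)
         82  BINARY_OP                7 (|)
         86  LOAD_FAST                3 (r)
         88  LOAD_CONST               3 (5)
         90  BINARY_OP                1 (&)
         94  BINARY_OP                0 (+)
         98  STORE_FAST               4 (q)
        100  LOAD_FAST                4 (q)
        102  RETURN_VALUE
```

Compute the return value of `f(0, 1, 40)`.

-334

LOAD_FAST c → push 40. Stack: [40]
LOAD_CONST → push 3. Stack: [40, 3]
BINARY_OP * → 40 * 3 = 120. Stack: [120]
LOAD_CONST → push 3. Stack: [120, 3]
BINARY_OP * → 120 * 3 = 360. Stack: [360]
STORE_FAST r → r=360. Stack: []
LOAD_FAST_LOAD_FAST c,b → push 40,1. Stack: [40, 1]
COMPARE_OP bool(>) → 40 vs 1 = True. Stack: [True]
POP_JUMP_IF_FALSE → pop True; no jump. Stack: []
LOAD_FAST_LOAD_FAST r,b → push 360,1. Stack: [360, 1]
BINARY_OP | → 360 | 1 = 361. Stack: [361]
LOAD_FAST a → push 0. Stack: [361, 0]
LOAD_CONST → push 9. Stack: [361, 0, 9]
BINARY_OP - → 0 - 9 = -9. Stack: [361, -9]
BINARY_OP - → 361 - -9 = 370. Stack: [370]
STORE_FAST q → q=370. Stack: []
LOAD_CONST → push 3. Stack: [3]
LOAD_FAST q → push 370. Stack: [3, 370]
BINARY_OP + → 3 + 370 = 373. Stack: [373]
LOAD_FAST_LOAD_FAST b,a → push 1,0. Stack: [373, 1, 0]
BINARY_OP + → 1 + 0 = 1. Stack: [373, 1]
BINARY_OP + → 373 + 1 = 374. Stack: [374]
STORE_FAST q → q=374. Stack: []
LOAD_FAST_LOAD_FAST c,q → push 40,374. Stack: [40, 374]
BINARY_OP - → 40 - 374 = -334. Stack: [-334]
STORE_FAST q → q=-334. Stack: []
LOAD_FAST q → push -334. Stack: [-334]
RETURN_VALUE → return -334.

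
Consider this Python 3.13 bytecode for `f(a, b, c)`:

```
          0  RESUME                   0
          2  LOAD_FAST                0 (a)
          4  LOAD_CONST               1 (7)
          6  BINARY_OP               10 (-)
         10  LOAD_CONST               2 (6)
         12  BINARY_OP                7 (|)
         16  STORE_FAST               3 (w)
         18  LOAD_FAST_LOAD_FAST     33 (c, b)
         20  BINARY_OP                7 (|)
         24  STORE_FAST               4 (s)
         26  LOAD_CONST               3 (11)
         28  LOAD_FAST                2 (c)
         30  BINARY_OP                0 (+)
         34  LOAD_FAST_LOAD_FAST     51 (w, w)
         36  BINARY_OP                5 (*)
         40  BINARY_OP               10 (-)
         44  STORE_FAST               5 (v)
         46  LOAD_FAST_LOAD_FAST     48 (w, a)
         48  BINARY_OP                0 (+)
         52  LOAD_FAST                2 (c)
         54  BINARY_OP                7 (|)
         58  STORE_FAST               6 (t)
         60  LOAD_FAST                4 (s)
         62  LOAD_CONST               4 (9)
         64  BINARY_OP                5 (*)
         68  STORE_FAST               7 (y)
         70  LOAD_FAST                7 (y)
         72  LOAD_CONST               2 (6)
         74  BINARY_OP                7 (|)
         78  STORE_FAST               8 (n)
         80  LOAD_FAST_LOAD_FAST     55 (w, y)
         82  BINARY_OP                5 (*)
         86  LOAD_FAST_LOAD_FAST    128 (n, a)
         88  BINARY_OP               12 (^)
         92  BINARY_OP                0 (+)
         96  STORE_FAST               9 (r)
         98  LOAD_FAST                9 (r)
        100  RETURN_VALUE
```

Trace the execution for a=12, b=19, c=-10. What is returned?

-660

LOAD_FAST a → push 12. Stack: [12]
LOAD_CONST → push 7. Stack: [12, 7]
BINARY_OP - → 12 - 7 = 5. Stack: [5]
LOAD_CONST → push 6. Stack: [5, 6]
BINARY_OP | → 5 | 6 = 7. Stack: [7]
STORE_FAST w → w=7. Stack: []
LOAD_FAST_LOAD_FAST c,b → push -10,19. Stack: [-10, 19]
BINARY_OP | → -10 | 19 = -9. Stack: [-9]
STORE_FAST s → s=-9. Stack: []
LOAD_CONST → push 11. Stack: [11]
LOAD_FAST c → push -10. Stack: [11, -10]
BINARY_OP + → 11 + -10 = 1. Stack: [1]
LOAD_FAST_LOAD_FAST w,w → push 7,7. Stack: [1, 7, 7]
BINARY_OP * → 7 * 7 = 49. Stack: [1, 49]
BINARY_OP - → 1 - 49 = -48. Stack: [-48]
STORE_FAST v → v=-48. Stack: []
LOAD_FAST_LOAD_FAST w,a → push 7,12. Stack: [7, 12]
BINARY_OP + → 7 + 12 = 19. Stack: [19]
LOAD_FAST c → push -10. Stack: [19, -10]
BINARY_OP | → 19 | -10 = -9. Stack: [-9]
STORE_FAST t → t=-9. Stack: []
LOAD_FAST s → push -9. Stack: [-9]
LOAD_CONST → push 9. Stack: [-9, 9]
BINARY_OP * → -9 * 9 = -81. Stack: [-81]
STORE_FAST y → y=-81. Stack: []
LOAD_FAST y → push -81. Stack: [-81]
LOAD_CONST → push 6. Stack: [-81, 6]
BINARY_OP | → -81 | 6 = -81. Stack: [-81]
STORE_FAST n → n=-81. Stack: []
LOAD_FAST_LOAD_FAST w,y → push 7,-81. Stack: [7, -81]
BINARY_OP * → 7 * -81 = -567. Stack: [-567]
LOAD_FAST_LOAD_FAST n,a → push -81,12. Stack: [-567, -81, 12]
BINARY_OP ^ → -81 ^ 12 = -93. Stack: [-567, -93]
BINARY_OP + → -567 + -93 = -660. Stack: [-660]
STORE_FAST r → r=-660. Stack: []
LOAD_FAST r → push -660. Stack: [-660]
RETURN_VALUE → return -660.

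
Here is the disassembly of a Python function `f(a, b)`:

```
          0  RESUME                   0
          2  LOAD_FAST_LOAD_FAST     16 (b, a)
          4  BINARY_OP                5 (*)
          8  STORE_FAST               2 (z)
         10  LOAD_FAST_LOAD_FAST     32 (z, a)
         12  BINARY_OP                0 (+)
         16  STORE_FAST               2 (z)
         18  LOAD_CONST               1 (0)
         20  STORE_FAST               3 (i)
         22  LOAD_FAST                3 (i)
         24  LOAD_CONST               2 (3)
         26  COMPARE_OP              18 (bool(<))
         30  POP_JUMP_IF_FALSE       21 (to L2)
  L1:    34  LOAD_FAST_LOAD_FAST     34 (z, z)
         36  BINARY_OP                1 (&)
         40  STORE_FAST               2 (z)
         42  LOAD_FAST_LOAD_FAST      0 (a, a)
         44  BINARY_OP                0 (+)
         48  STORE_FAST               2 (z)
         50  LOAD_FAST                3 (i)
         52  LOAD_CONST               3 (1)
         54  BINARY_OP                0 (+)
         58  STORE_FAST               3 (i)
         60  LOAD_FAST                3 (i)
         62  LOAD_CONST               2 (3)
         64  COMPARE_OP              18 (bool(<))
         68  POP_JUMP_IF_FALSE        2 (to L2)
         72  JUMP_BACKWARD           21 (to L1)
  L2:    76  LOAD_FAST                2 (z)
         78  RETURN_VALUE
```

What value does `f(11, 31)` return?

22

LOAD_FAST_LOAD_FAST b,a → push 31,11. Stack: [31, 11]
BINARY_OP * → 31 * 11 = 341. Stack: [341]
STORE_FAST z → z=341. Stack: []
LOAD_FAST_LOAD_FAST z,a → push 341,11. Stack: [341, 11]
BINARY_OP + → 341 + 11 = 352. Stack: [352]
STORE_FAST z → z=352. Stack: []
LOAD_CONST → push 0. Stack: [0]
STORE_FAST i → i=0. Stack: []
LOAD_FAST i → push 0. Stack: [0]
LOAD_CONST → push 3. Stack: [0, 3]
COMPARE_OP bool(<) → 0 vs 3 = True. Stack: [True]
POP_JUMP_IF_FALSE → pop True; no jump. Stack: []
LOAD_FAST_LOAD_FAST z,z → push 352,352. Stack: [352, 352]
BINARY_OP & → 352 & 352 = 352. Stack: [352]
STORE_FAST z → z=352. Stack: []
LOAD_FAST_LOAD_FAST a,a → push 11,11. Stack: [11, 11]
BINARY_OP + → 11 + 11 = 22. Stack: [22]
STORE_FAST z → z=22. Stack: []
LOAD_FAST i → push 0. Stack: [0]
LOAD_CONST → push 1. Stack: [0, 1]
BINARY_OP + → 0 + 1 = 1. Stack: [1]
STORE_FAST i → i=1. Stack: []
LOAD_FAST i → push 1. Stack: [1]
LOAD_CONST → push 3. Stack: [1, 3]
COMPARE_OP bool(<) → 1 vs 3 = True. Stack: [True]
POP_JUMP_IF_FALSE → pop True; no jump. Stack: []
LOAD_FAST_LOAD_FAST z,z → push 22,22. Stack: [22, 22]
BINARY_OP & → 22 & 22 = 22. Stack: [22]
STORE_FAST z → z=22. Stack: []
LOAD_FAST_LOAD_FAST a,a → push 11,11. Stack: [11, 11]
BINARY_OP + → 11 + 11 = 22. Stack: [22]
STORE_FAST z → z=22. Stack: []
LOAD_FAST i → push 1. Stack: [1]
LOAD_CONST → push 1. Stack: [1, 1]
BINARY_OP + → 1 + 1 = 2. Stack: [2]
STORE_FAST i → i=2. Stack: []
LOAD_FAST i → push 2. Stack: [2]
LOAD_CONST → push 3. Stack: [2, 3]
COMPARE_OP bool(<) → 2 vs 3 = True. Stack: [True]
POP_JUMP_IF_FALSE → pop True; no jump. Stack: []
LOAD_FAST_LOAD_FAST z,z → push 22,22. Stack: [22, 22]
BINARY_OP & → 22 & 22 = 22. Stack: [22]
STORE_FAST z → z=22. Stack: []
LOAD_FAST_LOAD_FAST a,a → push 11,11. Stack: [11, 11]
BINARY_OP + → 11 + 11 = 22. Stack: [22]
STORE_FAST z → z=22. Stack: []
LOAD_FAST i → push 2. Stack: [2]
LOAD_CONST → push 1. Stack: [2, 1]
BINARY_OP + → 2 + 1 = 3. Stack: [3]
STORE_FAST i → i=3. Stack: []
LOAD_FAST i → push 3. Stack: [3]
LOAD_CONST → push 3. Stack: [3, 3]
COMPARE_OP bool(<) → 3 vs 3 = False. Stack: [False]
POP_JUMP_IF_FALSE → pop False; jump. Stack: []
LOAD_FAST z → push 22. Stack: [22]
RETURN_VALUE → return 22.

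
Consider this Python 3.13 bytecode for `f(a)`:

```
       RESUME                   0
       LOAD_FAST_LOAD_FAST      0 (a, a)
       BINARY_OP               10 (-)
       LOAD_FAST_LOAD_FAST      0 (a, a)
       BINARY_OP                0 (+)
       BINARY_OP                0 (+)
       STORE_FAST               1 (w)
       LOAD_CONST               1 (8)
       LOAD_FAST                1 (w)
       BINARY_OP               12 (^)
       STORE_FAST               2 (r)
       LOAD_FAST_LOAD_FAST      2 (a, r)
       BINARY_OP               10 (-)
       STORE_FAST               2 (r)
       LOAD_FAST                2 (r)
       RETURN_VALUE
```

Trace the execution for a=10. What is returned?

LOAD_FAST_LOAD_FAST a,a → push 10,10. Stack: [10, 10]
BINARY_OP - → 10 - 10 = 0. Stack: [0]
LOAD_FAST_LOAD_FAST a,a → push 10,10. Stack: [0, 10, 10]
BINARY_OP + → 10 + 10 = 20. Stack: [0, 20]
BINARY_OP + → 0 + 20 = 20. Stack: [20]
STORE_FAST w → w=20. Stack: []
LOAD_CONST → push 8. Stack: [8]
LOAD_FAST w → push 20. Stack: [8, 20]
BINARY_OP ^ → 8 ^ 20 = 28. Stack: [28]
STORE_FAST r → r=28. Stack: []
LOAD_FAST_LOAD_FAST a,r → push 10,28. Stack: [10, 28]
BINARY_OP - → 10 - 28 = -18. Stack: [-18]
STORE_FAST r → r=-18. Stack: []
LOAD_FAST r → push -18. Stack: [-18]
RETURN_VALUE → return -18.

-18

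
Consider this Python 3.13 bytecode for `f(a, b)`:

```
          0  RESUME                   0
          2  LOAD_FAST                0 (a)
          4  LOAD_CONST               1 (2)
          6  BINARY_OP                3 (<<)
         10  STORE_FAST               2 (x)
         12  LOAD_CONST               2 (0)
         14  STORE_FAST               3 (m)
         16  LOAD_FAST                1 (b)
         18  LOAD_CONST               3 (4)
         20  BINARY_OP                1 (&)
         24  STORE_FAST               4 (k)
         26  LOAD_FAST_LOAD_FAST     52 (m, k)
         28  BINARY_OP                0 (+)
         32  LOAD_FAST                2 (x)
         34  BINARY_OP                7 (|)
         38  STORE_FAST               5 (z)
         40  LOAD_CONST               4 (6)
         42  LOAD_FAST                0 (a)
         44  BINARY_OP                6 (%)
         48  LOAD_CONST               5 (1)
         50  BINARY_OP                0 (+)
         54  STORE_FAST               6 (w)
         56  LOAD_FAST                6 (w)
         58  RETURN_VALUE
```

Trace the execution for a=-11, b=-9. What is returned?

LOAD_FAST a → push -11. Stack: [-11]
LOAD_CONST → push 2. Stack: [-11, 2]
BINARY_OP << → -11 << 2 = -44. Stack: [-44]
STORE_FAST x → x=-44. Stack: []
LOAD_CONST → push 0. Stack: [0]
STORE_FAST m → m=0. Stack: []
LOAD_FAST b → push -9. Stack: [-9]
LOAD_CONST → push 4. Stack: [-9, 4]
BINARY_OP & → -9 & 4 = 4. Stack: [4]
STORE_FAST k → k=4. Stack: []
LOAD_FAST_LOAD_FAST m,k → push 0,4. Stack: [0, 4]
BINARY_OP + → 0 + 4 = 4. Stack: [4]
LOAD_FAST x → push -44. Stack: [4, -44]
BINARY_OP | → 4 | -44 = -44. Stack: [-44]
STORE_FAST z → z=-44. Stack: []
LOAD_CONST → push 6. Stack: [6]
LOAD_FAST a → push -11. Stack: [6, -11]
BINARY_OP % → 6 % -11 = -5. Stack: [-5]
LOAD_CONST → push 1. Stack: [-5, 1]
BINARY_OP + → -5 + 1 = -4. Stack: [-4]
STORE_FAST w → w=-4. Stack: []
LOAD_FAST w → push -4. Stack: [-4]
RETURN_VALUE → return -4.

-4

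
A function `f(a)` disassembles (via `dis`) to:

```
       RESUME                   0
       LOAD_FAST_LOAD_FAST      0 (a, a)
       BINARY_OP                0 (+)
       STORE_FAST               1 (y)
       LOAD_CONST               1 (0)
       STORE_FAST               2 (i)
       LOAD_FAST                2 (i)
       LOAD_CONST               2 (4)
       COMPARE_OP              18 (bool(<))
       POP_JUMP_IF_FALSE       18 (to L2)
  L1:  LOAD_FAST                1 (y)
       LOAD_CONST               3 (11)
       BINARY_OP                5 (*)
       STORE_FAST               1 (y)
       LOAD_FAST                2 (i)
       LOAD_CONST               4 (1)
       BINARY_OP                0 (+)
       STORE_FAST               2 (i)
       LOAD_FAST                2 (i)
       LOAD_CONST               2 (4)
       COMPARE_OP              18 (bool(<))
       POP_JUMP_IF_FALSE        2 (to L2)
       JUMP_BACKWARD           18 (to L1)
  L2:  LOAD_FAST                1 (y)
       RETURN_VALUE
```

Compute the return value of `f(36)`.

1054152

LOAD_FAST_LOAD_FAST a,a → push 36,36. Stack: [36, 36]
BINARY_OP + → 36 + 36 = 72. Stack: [72]
STORE_FAST y → y=72. Stack: []
LOAD_CONST → push 0. Stack: [0]
STORE_FAST i → i=0. Stack: []
LOAD_FAST i → push 0. Stack: [0]
LOAD_CONST → push 4. Stack: [0, 4]
COMPARE_OP bool(<) → 0 vs 4 = True. Stack: [True]
POP_JUMP_IF_FALSE → pop True; no jump. Stack: []
LOAD_FAST y → push 72. Stack: [72]
LOAD_CONST → push 11. Stack: [72, 11]
BINARY_OP * → 72 * 11 = 792. Stack: [792]
STORE_FAST y → y=792. Stack: []
LOAD_FAST i → push 0. Stack: [0]
LOAD_CONST → push 1. Stack: [0, 1]
BINARY_OP + → 0 + 1 = 1. Stack: [1]
STORE_FAST i → i=1. Stack: []
LOAD_FAST i → push 1. Stack: [1]
LOAD_CONST → push 4. Stack: [1, 4]
COMPARE_OP bool(<) → 1 vs 4 = True. Stack: [True]
POP_JUMP_IF_FALSE → pop True; no jump. Stack: []
LOAD_FAST y → push 792. Stack: [792]
LOAD_CONST → push 11. Stack: [792, 11]
BINARY_OP * → 792 * 11 = 8712. Stack: [8712]
STORE_FAST y → y=8712. Stack: []
LOAD_FAST i → push 1. Stack: [1]
LOAD_CONST → push 1. Stack: [1, 1]
BINARY_OP + → 1 + 1 = 2. Stack: [2]
STORE_FAST i → i=2. Stack: []
LOAD_FAST i → push 2. Stack: [2]
LOAD_CONST → push 4. Stack: [2, 4]
COMPARE_OP bool(<) → 2 vs 4 = True. Stack: [True]
POP_JUMP_IF_FALSE → pop True; no jump. Stack: []
LOAD_FAST y → push 8712. Stack: [8712]
LOAD_CONST → push 11. Stack: [8712, 11]
BINARY_OP * → 8712 * 11 = 95832. Stack: [95832]
STORE_FAST y → y=95832. Stack: []
LOAD_FAST i → push 2. Stack: [2]
LOAD_CONST → push 1. Stack: [2, 1]
BINARY_OP + → 2 + 1 = 3. Stack: [3]
STORE_FAST i → i=3. Stack: []
LOAD_FAST i → push 3. Stack: [3]
LOAD_CONST → push 4. Stack: [3, 4]
COMPARE_OP bool(<) → 3 vs 4 = True. Stack: [True]
POP_JUMP_IF_FALSE → pop True; no jump. Stack: []
LOAD_FAST y → push 95832. Stack: [95832]
LOAD_CONST → push 11. Stack: [95832, 11]
BINARY_OP * → 95832 * 11 = 1054152. Stack: [1054152]
STORE_FAST y → y=1054152. Stack: []
LOAD_FAST i → push 3. Stack: [3]
LOAD_CONST → push 1. Stack: [3, 1]
BINARY_OP + → 3 + 1 = 4. Stack: [4]
STORE_FAST i → i=4. Stack: []
LOAD_FAST i → push 4. Stack: [4]
LOAD_CONST → push 4. Stack: [4, 4]
COMPARE_OP bool(<) → 4 vs 4 = False. Stack: [False]
POP_JUMP_IF_FALSE → pop False; jump. Stack: []
LOAD_FAST y → push 1054152. Stack: [1054152]
RETURN_VALUE → return 1054152.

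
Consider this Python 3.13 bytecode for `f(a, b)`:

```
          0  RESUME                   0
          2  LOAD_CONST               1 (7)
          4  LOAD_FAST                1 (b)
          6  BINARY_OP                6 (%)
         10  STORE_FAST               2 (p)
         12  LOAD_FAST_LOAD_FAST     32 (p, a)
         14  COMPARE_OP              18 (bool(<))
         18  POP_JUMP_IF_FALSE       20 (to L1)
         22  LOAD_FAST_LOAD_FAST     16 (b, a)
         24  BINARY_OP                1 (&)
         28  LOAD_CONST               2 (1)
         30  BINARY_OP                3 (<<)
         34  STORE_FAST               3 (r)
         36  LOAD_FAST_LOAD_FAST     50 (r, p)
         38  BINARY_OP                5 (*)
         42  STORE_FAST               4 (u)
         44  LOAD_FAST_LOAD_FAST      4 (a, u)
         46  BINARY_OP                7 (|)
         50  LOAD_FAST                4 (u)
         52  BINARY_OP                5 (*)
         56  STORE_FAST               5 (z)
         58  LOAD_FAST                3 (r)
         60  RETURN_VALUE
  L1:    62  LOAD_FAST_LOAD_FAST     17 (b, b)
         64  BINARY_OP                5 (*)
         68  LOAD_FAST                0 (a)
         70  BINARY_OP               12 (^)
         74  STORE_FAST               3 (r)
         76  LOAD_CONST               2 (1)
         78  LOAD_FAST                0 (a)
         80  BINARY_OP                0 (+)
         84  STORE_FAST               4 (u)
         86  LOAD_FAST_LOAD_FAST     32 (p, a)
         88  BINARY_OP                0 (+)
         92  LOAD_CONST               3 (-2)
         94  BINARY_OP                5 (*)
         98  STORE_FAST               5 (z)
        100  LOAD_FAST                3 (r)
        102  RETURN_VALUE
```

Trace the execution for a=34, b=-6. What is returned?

68

LOAD_CONST → push 7. Stack: [7]
LOAD_FAST b → push -6. Stack: [7, -6]
BINARY_OP % → 7 % -6 = -5. Stack: [-5]
STORE_FAST p → p=-5. Stack: []
LOAD_FAST_LOAD_FAST p,a → push -5,34. Stack: [-5, 34]
COMPARE_OP bool(<) → -5 vs 34 = True. Stack: [True]
POP_JUMP_IF_FALSE → pop True; no jump. Stack: []
LOAD_FAST_LOAD_FAST b,a → push -6,34. Stack: [-6, 34]
BINARY_OP & → -6 & 34 = 34. Stack: [34]
LOAD_CONST → push 1. Stack: [34, 1]
BINARY_OP << → 34 << 1 = 68. Stack: [68]
STORE_FAST r → r=68. Stack: []
LOAD_FAST_LOAD_FAST r,p → push 68,-5. Stack: [68, -5]
BINARY_OP * → 68 * -5 = -340. Stack: [-340]
STORE_FAST u → u=-340. Stack: []
LOAD_FAST_LOAD_FAST a,u → push 34,-340. Stack: [34, -340]
BINARY_OP | → 34 | -340 = -338. Stack: [-338]
LOAD_FAST u → push -340. Stack: [-338, -340]
BINARY_OP * → -338 * -340 = 114920. Stack: [114920]
STORE_FAST z → z=114920. Stack: []
LOAD_FAST r → push 68. Stack: [68]
RETURN_VALUE → return 68.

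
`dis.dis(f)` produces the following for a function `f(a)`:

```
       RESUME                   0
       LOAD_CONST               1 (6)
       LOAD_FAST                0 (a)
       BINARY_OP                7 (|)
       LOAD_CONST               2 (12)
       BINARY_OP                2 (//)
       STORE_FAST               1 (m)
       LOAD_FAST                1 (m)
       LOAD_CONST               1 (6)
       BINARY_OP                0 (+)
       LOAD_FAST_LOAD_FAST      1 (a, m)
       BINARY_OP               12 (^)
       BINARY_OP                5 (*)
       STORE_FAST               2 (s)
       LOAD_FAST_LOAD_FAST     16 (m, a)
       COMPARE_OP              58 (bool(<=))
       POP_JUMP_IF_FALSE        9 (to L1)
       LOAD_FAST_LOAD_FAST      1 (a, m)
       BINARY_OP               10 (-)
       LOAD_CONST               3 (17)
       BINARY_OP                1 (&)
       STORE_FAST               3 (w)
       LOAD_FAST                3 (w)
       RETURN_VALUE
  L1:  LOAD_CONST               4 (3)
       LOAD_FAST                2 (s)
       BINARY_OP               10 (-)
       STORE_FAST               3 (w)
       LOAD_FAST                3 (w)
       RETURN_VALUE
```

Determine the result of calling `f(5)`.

1

LOAD_CONST → push 6. Stack: [6]
LOAD_FAST a → push 5. Stack: [6, 5]
BINARY_OP | → 6 | 5 = 7. Stack: [7]
LOAD_CONST → push 12. Stack: [7, 12]
BINARY_OP // → 7 // 12 = 0. Stack: [0]
STORE_FAST m → m=0. Stack: []
LOAD_FAST m → push 0. Stack: [0]
LOAD_CONST → push 6. Stack: [0, 6]
BINARY_OP + → 0 + 6 = 6. Stack: [6]
LOAD_FAST_LOAD_FAST a,m → push 5,0. Stack: [6, 5, 0]
BINARY_OP ^ → 5 ^ 0 = 5. Stack: [6, 5]
BINARY_OP * → 6 * 5 = 30. Stack: [30]
STORE_FAST s → s=30. Stack: []
LOAD_FAST_LOAD_FAST m,a → push 0,5. Stack: [0, 5]
COMPARE_OP bool(<=) → 0 vs 5 = True. Stack: [True]
POP_JUMP_IF_FALSE → pop True; no jump. Stack: []
LOAD_FAST_LOAD_FAST a,m → push 5,0. Stack: [5, 0]
BINARY_OP - → 5 - 0 = 5. Stack: [5]
LOAD_CONST → push 17. Stack: [5, 17]
BINARY_OP & → 5 & 17 = 1. Stack: [1]
STORE_FAST w → w=1. Stack: []
LOAD_FAST w → push 1. Stack: [1]
RETURN_VALUE → return 1.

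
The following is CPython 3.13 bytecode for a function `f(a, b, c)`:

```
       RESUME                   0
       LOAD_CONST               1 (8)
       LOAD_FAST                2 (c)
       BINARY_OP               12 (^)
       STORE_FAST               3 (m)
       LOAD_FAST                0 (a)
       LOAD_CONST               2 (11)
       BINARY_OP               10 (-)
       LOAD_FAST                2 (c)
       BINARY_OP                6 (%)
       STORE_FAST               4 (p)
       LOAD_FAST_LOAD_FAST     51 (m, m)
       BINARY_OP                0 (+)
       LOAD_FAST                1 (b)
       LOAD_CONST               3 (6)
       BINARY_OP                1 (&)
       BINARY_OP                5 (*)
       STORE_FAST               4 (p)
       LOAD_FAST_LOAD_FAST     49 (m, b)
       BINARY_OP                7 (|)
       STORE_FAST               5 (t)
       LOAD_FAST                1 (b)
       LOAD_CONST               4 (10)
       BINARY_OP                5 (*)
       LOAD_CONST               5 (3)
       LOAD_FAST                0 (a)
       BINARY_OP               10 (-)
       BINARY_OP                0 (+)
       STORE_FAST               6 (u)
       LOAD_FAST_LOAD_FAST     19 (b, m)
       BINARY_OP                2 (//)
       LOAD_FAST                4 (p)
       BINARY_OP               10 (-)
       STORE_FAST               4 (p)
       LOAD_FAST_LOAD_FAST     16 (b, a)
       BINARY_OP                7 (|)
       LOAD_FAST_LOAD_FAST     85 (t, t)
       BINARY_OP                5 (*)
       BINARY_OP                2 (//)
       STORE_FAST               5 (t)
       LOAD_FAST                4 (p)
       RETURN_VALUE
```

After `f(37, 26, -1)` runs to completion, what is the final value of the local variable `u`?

226

LOAD_CONST → push 8. Stack: [8]
LOAD_FAST c → push -1. Stack: [8, -1]
BINARY_OP ^ → 8 ^ -1 = -9. Stack: [-9]
STORE_FAST m → m=-9. Stack: []
LOAD_FAST a → push 37. Stack: [37]
LOAD_CONST → push 11. Stack: [37, 11]
BINARY_OP - → 37 - 11 = 26. Stack: [26]
LOAD_FAST c → push -1. Stack: [26, -1]
BINARY_OP % → 26 % -1 = 0. Stack: [0]
STORE_FAST p → p=0. Stack: []
LOAD_FAST_LOAD_FAST m,m → push -9,-9. Stack: [-9, -9]
BINARY_OP + → -9 + -9 = -18. Stack: [-18]
LOAD_FAST b → push 26. Stack: [-18, 26]
LOAD_CONST → push 6. Stack: [-18, 26, 6]
BINARY_OP & → 26 & 6 = 2. Stack: [-18, 2]
BINARY_OP * → -18 * 2 = -36. Stack: [-36]
STORE_FAST p → p=-36. Stack: []
LOAD_FAST_LOAD_FAST m,b → push -9,26. Stack: [-9, 26]
BINARY_OP | → -9 | 26 = -1. Stack: [-1]
STORE_FAST t → t=-1. Stack: []
LOAD_FAST b → push 26. Stack: [26]
LOAD_CONST → push 10. Stack: [26, 10]
BINARY_OP * → 26 * 10 = 260. Stack: [260]
LOAD_CONST → push 3. Stack: [260, 3]
LOAD_FAST a → push 37. Stack: [260, 3, 37]
BINARY_OP - → 3 - 37 = -34. Stack: [260, -34]
BINARY_OP + → 260 + -34 = 226. Stack: [226]
STORE_FAST u → u=226. Stack: []
LOAD_FAST_LOAD_FAST b,m → push 26,-9. Stack: [26, -9]
BINARY_OP // → 26 // -9 = -3. Stack: [-3]
LOAD_FAST p → push -36. Stack: [-3, -36]
BINARY_OP - → -3 - -36 = 33. Stack: [33]
STORE_FAST p → p=33. Stack: []
LOAD_FAST_LOAD_FAST b,a → push 26,37. Stack: [26, 37]
BINARY_OP | → 26 | 37 = 63. Stack: [63]
LOAD_FAST_LOAD_FAST t,t → push -1,-1. Stack: [63, -1, -1]
BINARY_OP * → -1 * -1 = 1. Stack: [63, 1]
BINARY_OP // → 63 // 1 = 63. Stack: [63]
STORE_FAST t → t=63. Stack: []
LOAD_FAST p → push 33. Stack: [33]
RETURN_VALUE → return 33.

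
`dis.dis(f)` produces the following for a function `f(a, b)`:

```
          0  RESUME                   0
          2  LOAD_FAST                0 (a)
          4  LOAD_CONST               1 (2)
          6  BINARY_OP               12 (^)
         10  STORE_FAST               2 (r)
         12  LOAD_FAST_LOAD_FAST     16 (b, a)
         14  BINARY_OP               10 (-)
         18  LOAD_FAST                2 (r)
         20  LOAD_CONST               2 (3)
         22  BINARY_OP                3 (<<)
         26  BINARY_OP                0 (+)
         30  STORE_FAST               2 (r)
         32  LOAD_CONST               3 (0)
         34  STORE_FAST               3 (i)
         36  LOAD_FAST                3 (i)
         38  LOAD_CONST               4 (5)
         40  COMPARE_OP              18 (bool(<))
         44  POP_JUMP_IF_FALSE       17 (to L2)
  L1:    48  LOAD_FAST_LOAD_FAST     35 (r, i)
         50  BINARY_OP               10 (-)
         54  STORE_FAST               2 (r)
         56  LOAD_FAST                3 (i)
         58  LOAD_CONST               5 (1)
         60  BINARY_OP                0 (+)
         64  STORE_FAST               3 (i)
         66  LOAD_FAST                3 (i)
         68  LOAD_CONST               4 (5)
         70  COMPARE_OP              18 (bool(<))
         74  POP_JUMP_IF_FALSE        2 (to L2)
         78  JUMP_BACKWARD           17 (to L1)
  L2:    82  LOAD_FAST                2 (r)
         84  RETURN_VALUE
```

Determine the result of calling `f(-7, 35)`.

LOAD_FAST a → push -7
LOAD_CONST → push 2
BINARY_OP ^ → -7 ^ 2 = -5
STORE_FAST r → r=-5
LOAD_FAST_LOAD_FAST b,a → push 35,-7
BINARY_OP - → 35 - -7 = 42
LOAD_FAST r → push -5
LOAD_CONST → push 3
BINARY_OP << → -5 << 3 = -40
BINARY_OP + → 42 + -40 = 2
STORE_FAST r → r=2
LOAD_CONST → push 0
STORE_FAST i → i=0
LOAD_FAST i → push 0
LOAD_CONST → push 5
COMPARE_OP bool(<) → 0 vs 5 = True
POP_JUMP_IF_FALSE → pop True; no jump
LOAD_FAST_LOAD_FAST r,i → push 2,0
BINARY_OP - → 2 - 0 = 2
STORE_FAST r → r=2
LOAD_FAST i → push 0
LOAD_CONST → push 1
BINARY_OP + → 0 + 1 = 1
STORE_FAST i → i=1
LOAD_FAST i → push 1
LOAD_CONST → push 5
COMPARE_OP bool(<) → 1 vs 5 = True
POP_JUMP_IF_FALSE → pop True; no jump
LOAD_FAST_LOAD_FAST r,i → push 2,1
BINARY_OP - → 2 - 1 = 1
STORE_FAST r → r=1
LOAD_FAST i → push 1
LOAD_CONST → push 1
BINARY_OP + → 1 + 1 = 2
STORE_FAST i → i=2
LOAD_FAST i → push 2
LOAD_CONST → push 5
COMPARE_OP bool(<) → 2 vs 5 = True
POP_JUMP_IF_FALSE → pop True; no jump
LOAD_FAST_LOAD_FAST r,i → push 1,2
BINARY_OP - → 1 - 2 = -1
STORE_FAST r → r=-1
LOAD_FAST i → push 2
LOAD_CONST → push 1
BINARY_OP + → 2 + 1 = 3
STORE_FAST i → i=3
LOAD_FAST i → push 3
LOAD_CONST → push 5
COMPARE_OP bool(<) → 3 vs 5 = True
POP_JUMP_IF_FALSE → pop True; no jump
LOAD_FAST_LOAD_FAST r,i → push -1,3
BINARY_OP - → -1 - 3 = -4
STORE_FAST r → r=-4
LOAD_FAST i → push 3
LOAD_CONST → push 1
BINARY_OP + → 3 + 1 = 4
STORE_FAST i → i=4
LOAD_FAST i → push 4
LOAD_CONST → push 5
COMPARE_OP bool(<) → 4 vs 5 = True
POP_JUMP_IF_FALSE → pop True; no jump
LOAD_FAST_LOAD_FAST r,i → push -4,4
BINARY_OP - → -4 - 4 = -8
STORE_FAST r → r=-8
LOAD_FAST i → push 4
LOAD_CONST → push 1
BINARY_OP + → 4 + 1 = 5
STORE_FAST i → i=5
LOAD_FAST i → push 5
LOAD_CONST → push 5
COMPARE_OP bool(<) → 5 vs 5 = False
POP_JUMP_IF_FALSE → pop False; jump
LOAD_FAST r → push -8
RETURN_VALUE → return -8.

-8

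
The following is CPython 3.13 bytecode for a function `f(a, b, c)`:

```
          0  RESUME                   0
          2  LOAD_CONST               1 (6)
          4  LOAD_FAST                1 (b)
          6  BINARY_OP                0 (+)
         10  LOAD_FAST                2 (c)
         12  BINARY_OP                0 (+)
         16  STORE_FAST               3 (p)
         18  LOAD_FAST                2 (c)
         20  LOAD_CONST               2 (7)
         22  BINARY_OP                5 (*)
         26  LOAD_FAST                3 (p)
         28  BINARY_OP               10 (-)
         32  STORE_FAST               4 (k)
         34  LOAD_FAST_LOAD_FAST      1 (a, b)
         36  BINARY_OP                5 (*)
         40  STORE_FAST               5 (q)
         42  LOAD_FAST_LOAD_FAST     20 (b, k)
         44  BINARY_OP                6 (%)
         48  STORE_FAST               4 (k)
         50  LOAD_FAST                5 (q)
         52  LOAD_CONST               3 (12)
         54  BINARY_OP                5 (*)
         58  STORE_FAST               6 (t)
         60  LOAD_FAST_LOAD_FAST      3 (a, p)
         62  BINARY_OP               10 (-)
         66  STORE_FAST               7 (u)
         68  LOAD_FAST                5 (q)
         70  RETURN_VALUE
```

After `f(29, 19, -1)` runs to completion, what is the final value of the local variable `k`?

LOAD_CONST → push 6. Stack: [6]
LOAD_FAST b → push 19. Stack: [6, 19]
BINARY_OP + → 6 + 19 = 25. Stack: [25]
LOAD_FAST c → push -1. Stack: [25, -1]
BINARY_OP + → 25 + -1 = 24. Stack: [24]
STORE_FAST p → p=24. Stack: []
LOAD_FAST c → push -1. Stack: [-1]
LOAD_CONST → push 7. Stack: [-1, 7]
BINARY_OP * → -1 * 7 = -7. Stack: [-7]
LOAD_FAST p → push 24. Stack: [-7, 24]
BINARY_OP - → -7 - 24 = -31. Stack: [-31]
STORE_FAST k → k=-31. Stack: []
LOAD_FAST_LOAD_FAST a,b → push 29,19. Stack: [29, 19]
BINARY_OP * → 29 * 19 = 551. Stack: [551]
STORE_FAST q → q=551. Stack: []
LOAD_FAST_LOAD_FAST b,k → push 19,-31. Stack: [19, -31]
BINARY_OP % → 19 % -31 = -12. Stack: [-12]
STORE_FAST k → k=-12. Stack: []
LOAD_FAST q → push 551. Stack: [551]
LOAD_CONST → push 12. Stack: [551, 12]
BINARY_OP * → 551 * 12 = 6612. Stack: [6612]
STORE_FAST t → t=6612. Stack: []
LOAD_FAST_LOAD_FAST a,p → push 29,24. Stack: [29, 24]
BINARY_OP - → 29 - 24 = 5. Stack: [5]
STORE_FAST u → u=5. Stack: []
LOAD_FAST q → push 551. Stack: [551]
RETURN_VALUE → return 551.

-12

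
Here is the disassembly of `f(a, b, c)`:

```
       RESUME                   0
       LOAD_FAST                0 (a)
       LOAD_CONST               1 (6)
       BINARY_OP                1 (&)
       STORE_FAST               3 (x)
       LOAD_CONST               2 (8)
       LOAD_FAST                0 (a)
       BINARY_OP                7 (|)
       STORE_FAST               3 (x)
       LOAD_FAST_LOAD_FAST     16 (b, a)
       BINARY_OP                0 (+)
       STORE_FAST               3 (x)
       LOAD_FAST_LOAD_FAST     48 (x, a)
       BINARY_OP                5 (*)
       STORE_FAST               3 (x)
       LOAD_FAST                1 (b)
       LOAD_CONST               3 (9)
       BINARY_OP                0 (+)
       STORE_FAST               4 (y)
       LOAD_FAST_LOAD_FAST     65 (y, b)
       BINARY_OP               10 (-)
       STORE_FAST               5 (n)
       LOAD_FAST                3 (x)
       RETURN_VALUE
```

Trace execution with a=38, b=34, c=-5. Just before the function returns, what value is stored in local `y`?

43

LOAD_FAST a → push 38. Stack: [38]
LOAD_CONST → push 6. Stack: [38, 6]
BINARY_OP & → 38 & 6 = 6. Stack: [6]
STORE_FAST x → x=6. Stack: []
LOAD_CONST → push 8. Stack: [8]
LOAD_FAST a → push 38. Stack: [8, 38]
BINARY_OP | → 8 | 38 = 46. Stack: [46]
STORE_FAST x → x=46. Stack: []
LOAD_FAST_LOAD_FAST b,a → push 34,38. Stack: [34, 38]
BINARY_OP + → 34 + 38 = 72. Stack: [72]
STORE_FAST x → x=72. Stack: []
LOAD_FAST_LOAD_FAST x,a → push 72,38. Stack: [72, 38]
BINARY_OP * → 72 * 38 = 2736. Stack: [2736]
STORE_FAST x → x=2736. Stack: []
LOAD_FAST b → push 34. Stack: [34]
LOAD_CONST → push 9. Stack: [34, 9]
BINARY_OP + → 34 + 9 = 43. Stack: [43]
STORE_FAST y → y=43. Stack: []
LOAD_FAST_LOAD_FAST y,b → push 43,34. Stack: [43, 34]
BINARY_OP - → 43 - 34 = 9. Stack: [9]
STORE_FAST n → n=9. Stack: []
LOAD_FAST x → push 2736. Stack: [2736]
RETURN_VALUE → return 2736.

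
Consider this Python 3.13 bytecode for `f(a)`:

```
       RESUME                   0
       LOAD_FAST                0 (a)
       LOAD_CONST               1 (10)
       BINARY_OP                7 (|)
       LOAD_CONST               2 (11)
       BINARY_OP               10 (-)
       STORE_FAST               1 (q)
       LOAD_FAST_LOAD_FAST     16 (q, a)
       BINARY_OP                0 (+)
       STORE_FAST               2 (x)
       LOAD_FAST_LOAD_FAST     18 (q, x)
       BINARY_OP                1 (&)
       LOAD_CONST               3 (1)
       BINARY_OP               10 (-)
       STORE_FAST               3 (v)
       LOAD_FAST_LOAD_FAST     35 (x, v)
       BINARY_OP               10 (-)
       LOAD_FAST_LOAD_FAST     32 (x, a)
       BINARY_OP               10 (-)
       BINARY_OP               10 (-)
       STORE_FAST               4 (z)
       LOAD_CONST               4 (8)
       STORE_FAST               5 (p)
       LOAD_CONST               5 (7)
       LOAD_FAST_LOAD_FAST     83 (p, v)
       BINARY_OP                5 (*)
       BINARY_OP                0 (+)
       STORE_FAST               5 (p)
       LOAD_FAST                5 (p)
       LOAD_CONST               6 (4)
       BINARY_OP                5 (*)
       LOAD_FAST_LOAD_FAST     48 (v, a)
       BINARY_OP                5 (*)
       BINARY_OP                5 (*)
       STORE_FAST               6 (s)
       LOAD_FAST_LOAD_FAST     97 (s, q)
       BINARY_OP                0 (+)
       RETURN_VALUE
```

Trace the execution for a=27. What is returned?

LOAD_FAST a → push 27. Stack: [27]
LOAD_CONST → push 10. Stack: [27, 10]
BINARY_OP | → 27 | 10 = 27. Stack: [27]
LOAD_CONST → push 11. Stack: [27, 11]
BINARY_OP - → 27 - 11 = 16. Stack: [16]
STORE_FAST q → q=16. Stack: []
LOAD_FAST_LOAD_FAST q,a → push 16,27. Stack: [16, 27]
BINARY_OP + → 16 + 27 = 43. Stack: [43]
STORE_FAST x → x=43. Stack: []
LOAD_FAST_LOAD_FAST q,x → push 16,43. Stack: [16, 43]
BINARY_OP & → 16 & 43 = 0. Stack: [0]
LOAD_CONST → push 1. Stack: [0, 1]
BINARY_OP - → 0 - 1 = -1. Stack: [-1]
STORE_FAST v → v=-1. Stack: []
LOAD_FAST_LOAD_FAST x,v → push 43,-1. Stack: [43, -1]
BINARY_OP - → 43 - -1 = 44. Stack: [44]
LOAD_FAST_LOAD_FAST x,a → push 43,27. Stack: [44, 43, 27]
BINARY_OP - → 43 - 27 = 16. Stack: [44, 16]
BINARY_OP - → 44 - 16 = 28. Stack: [28]
STORE_FAST z → z=28. Stack: []
LOAD_CONST → push 8. Stack: [8]
STORE_FAST p → p=8. Stack: []
LOAD_CONST → push 7. Stack: [7]
LOAD_FAST_LOAD_FAST p,v → push 8,-1. Stack: [7, 8, -1]
BINARY_OP * → 8 * -1 = -8. Stack: [7, -8]
BINARY_OP + → 7 + -8 = -1. Stack: [-1]
STORE_FAST p → p=-1. Stack: []
LOAD_FAST p → push -1. Stack: [-1]
LOAD_CONST → push 4. Stack: [-1, 4]
BINARY_OP * → -1 * 4 = -4. Stack: [-4]
LOAD_FAST_LOAD_FAST v,a → push -1,27. Stack: [-4, -1, 27]
BINARY_OP * → -1 * 27 = -27. Stack: [-4, -27]
BINARY_OP * → -4 * -27 = 108. Stack: [108]
STORE_FAST s → s=108. Stack: []
LOAD_FAST_LOAD_FAST s,q → push 108,16. Stack: [108, 16]
BINARY_OP + → 108 + 16 = 124. Stack: [124]
RETURN_VALUE → return 124.

124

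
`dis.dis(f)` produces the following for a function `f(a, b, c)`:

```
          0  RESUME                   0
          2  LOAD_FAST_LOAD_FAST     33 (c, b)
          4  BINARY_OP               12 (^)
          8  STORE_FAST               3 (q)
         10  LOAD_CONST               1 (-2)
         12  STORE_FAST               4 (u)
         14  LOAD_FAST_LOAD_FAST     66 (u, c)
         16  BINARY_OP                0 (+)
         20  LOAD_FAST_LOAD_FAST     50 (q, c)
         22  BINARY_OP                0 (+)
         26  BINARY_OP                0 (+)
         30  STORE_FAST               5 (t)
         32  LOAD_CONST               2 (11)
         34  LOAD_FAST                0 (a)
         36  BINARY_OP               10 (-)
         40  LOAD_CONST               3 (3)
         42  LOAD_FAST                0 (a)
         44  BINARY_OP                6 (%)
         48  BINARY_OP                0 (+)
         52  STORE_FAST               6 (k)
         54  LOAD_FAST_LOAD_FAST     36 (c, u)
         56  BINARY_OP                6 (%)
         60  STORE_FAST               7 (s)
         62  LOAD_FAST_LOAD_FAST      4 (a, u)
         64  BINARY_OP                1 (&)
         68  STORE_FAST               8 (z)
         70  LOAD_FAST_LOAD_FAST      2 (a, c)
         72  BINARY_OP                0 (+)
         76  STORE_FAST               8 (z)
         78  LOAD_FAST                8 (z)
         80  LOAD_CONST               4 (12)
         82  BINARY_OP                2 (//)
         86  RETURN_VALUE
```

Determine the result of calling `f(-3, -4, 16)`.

LOAD_FAST_LOAD_FAST c,b → push 16,-4. Stack: [16, -4]
BINARY_OP ^ → 16 ^ -4 = -20. Stack: [-20]
STORE_FAST q → q=-20. Stack: []
LOAD_CONST → push -2. Stack: [-2]
STORE_FAST u → u=-2. Stack: []
LOAD_FAST_LOAD_FAST u,c → push -2,16. Stack: [-2, 16]
BINARY_OP + → -2 + 16 = 14. Stack: [14]
LOAD_FAST_LOAD_FAST q,c → push -20,16. Stack: [14, -20, 16]
BINARY_OP + → -20 + 16 = -4. Stack: [14, -4]
BINARY_OP + → 14 + -4 = 10. Stack: [10]
STORE_FAST t → t=10. Stack: []
LOAD_CONST → push 11. Stack: [11]
LOAD_FAST a → push -3. Stack: [11, -3]
BINARY_OP - → 11 - -3 = 14. Stack: [14]
LOAD_CONST → push 3. Stack: [14, 3]
LOAD_FAST a → push -3. Stack: [14, 3, -3]
BINARY_OP % → 3 % -3 = 0. Stack: [14, 0]
BINARY_OP + → 14 + 0 = 14. Stack: [14]
STORE_FAST k → k=14. Stack: []
LOAD_FAST_LOAD_FAST c,u → push 16,-2. Stack: [16, -2]
BINARY_OP % → 16 % -2 = 0. Stack: [0]
STORE_FAST s → s=0. Stack: []
LOAD_FAST_LOAD_FAST a,u → push -3,-2. Stack: [-3, -2]
BINARY_OP & → -3 & -2 = -4. Stack: [-4]
STORE_FAST z → z=-4. Stack: []
LOAD_FAST_LOAD_FAST a,c → push -3,16. Stack: [-3, 16]
BINARY_OP + → -3 + 16 = 13. Stack: [13]
STORE_FAST z → z=13. Stack: []
LOAD_FAST z → push 13. Stack: [13]
LOAD_CONST → push 12. Stack: [13, 12]
BINARY_OP // → 13 // 12 = 1. Stack: [1]
RETURN_VALUE → return 1.

1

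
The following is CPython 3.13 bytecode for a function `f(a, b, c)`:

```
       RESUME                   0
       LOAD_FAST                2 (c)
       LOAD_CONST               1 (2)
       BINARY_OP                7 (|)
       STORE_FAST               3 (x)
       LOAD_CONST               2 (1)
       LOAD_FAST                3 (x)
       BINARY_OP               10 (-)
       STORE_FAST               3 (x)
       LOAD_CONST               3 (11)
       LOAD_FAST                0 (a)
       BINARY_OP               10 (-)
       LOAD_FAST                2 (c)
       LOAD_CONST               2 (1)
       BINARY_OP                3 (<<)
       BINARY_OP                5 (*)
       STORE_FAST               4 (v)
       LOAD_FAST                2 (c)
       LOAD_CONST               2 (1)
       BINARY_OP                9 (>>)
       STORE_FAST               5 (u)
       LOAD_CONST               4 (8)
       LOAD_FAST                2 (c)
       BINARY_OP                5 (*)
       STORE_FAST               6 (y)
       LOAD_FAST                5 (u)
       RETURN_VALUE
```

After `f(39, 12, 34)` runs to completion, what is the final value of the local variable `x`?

-33

LOAD_FAST c → push 34. Stack: [34]
LOAD_CONST → push 2. Stack: [34, 2]
BINARY_OP | → 34 | 2 = 34. Stack: [34]
STORE_FAST x → x=34. Stack: []
LOAD_CONST → push 1. Stack: [1]
LOAD_FAST x → push 34. Stack: [1, 34]
BINARY_OP - → 1 - 34 = -33. Stack: [-33]
STORE_FAST x → x=-33. Stack: []
LOAD_CONST → push 11. Stack: [11]
LOAD_FAST a → push 39. Stack: [11, 39]
BINARY_OP - → 11 - 39 = -28. Stack: [-28]
LOAD_FAST c → push 34. Stack: [-28, 34]
LOAD_CONST → push 1. Stack: [-28, 34, 1]
BINARY_OP << → 34 << 1 = 68. Stack: [-28, 68]
BINARY_OP * → -28 * 68 = -1904. Stack: [-1904]
STORE_FAST v → v=-1904. Stack: []
LOAD_FAST c → push 34. Stack: [34]
LOAD_CONST → push 1. Stack: [34, 1]
BINARY_OP >> → 34 >> 1 = 17. Stack: [17]
STORE_FAST u → u=17. Stack: []
LOAD_CONST → push 8. Stack: [8]
LOAD_FAST c → push 34. Stack: [8, 34]
BINARY_OP * → 8 * 34 = 272. Stack: [272]
STORE_FAST y → y=272. Stack: []
LOAD_FAST u → push 17. Stack: [17]
RETURN_VALUE → return 17.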